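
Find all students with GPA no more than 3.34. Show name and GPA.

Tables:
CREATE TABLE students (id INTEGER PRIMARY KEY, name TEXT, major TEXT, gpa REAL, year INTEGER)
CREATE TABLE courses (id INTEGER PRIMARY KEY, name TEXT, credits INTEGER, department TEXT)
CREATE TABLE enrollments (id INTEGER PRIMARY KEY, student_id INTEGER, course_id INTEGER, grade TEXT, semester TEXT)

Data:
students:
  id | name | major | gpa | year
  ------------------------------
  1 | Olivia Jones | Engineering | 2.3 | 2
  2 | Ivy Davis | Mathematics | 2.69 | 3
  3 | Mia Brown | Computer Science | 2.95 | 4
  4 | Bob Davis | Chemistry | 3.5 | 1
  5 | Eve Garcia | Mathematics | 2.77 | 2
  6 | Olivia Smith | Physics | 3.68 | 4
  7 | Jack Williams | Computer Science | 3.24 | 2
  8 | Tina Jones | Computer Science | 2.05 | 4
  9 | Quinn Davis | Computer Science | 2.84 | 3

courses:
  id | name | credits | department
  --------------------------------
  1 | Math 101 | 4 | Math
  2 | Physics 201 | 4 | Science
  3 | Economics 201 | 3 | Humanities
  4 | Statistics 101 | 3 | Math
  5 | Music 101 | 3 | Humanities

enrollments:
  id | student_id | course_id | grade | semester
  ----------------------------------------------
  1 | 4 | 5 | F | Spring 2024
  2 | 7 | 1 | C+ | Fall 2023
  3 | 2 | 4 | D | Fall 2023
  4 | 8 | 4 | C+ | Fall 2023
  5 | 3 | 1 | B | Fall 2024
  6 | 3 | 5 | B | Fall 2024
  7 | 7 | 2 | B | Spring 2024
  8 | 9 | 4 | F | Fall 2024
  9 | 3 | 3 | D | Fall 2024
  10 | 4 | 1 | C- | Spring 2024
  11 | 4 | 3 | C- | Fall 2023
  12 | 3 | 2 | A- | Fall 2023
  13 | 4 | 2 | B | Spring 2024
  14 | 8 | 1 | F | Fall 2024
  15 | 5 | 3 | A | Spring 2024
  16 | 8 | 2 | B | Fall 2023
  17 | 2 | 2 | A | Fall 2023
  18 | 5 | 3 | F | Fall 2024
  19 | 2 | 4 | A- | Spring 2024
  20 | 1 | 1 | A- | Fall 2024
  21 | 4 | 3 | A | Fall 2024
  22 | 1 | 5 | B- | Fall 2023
SELECT name, gpa FROM students WHERE gpa <= 3.34

Execution result:
name | gpa
Olivia Jones | 2.30
Ivy Davis | 2.69
Mia Brown | 2.95
Eve Garcia | 2.77
Jack Williams | 3.24
Tina Jones | 2.05
Quinn Davis | 2.84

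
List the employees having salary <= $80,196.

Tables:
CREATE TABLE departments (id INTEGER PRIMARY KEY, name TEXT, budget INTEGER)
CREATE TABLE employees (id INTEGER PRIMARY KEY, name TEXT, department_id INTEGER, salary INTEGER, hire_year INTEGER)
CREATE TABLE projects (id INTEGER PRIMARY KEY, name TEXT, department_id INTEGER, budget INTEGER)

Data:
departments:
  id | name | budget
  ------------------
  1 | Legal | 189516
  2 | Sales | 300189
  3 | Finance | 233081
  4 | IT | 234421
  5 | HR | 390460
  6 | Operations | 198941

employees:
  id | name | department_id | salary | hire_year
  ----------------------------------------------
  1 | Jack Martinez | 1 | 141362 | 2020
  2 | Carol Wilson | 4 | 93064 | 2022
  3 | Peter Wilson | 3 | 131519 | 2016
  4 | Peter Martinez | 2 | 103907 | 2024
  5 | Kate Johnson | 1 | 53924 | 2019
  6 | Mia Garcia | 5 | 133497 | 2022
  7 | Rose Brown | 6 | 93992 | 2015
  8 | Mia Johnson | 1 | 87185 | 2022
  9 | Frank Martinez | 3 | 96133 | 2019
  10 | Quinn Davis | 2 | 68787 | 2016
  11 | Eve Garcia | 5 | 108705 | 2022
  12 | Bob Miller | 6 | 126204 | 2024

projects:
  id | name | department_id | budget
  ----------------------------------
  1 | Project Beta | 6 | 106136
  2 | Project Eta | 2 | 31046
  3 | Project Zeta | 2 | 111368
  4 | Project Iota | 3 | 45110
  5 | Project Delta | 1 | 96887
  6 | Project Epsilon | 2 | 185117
SELECT name, salary FROM employees WHERE salary <= 80196

Execution result:
name | salary
Kate Johnson | 53924
Quinn Davis | 68787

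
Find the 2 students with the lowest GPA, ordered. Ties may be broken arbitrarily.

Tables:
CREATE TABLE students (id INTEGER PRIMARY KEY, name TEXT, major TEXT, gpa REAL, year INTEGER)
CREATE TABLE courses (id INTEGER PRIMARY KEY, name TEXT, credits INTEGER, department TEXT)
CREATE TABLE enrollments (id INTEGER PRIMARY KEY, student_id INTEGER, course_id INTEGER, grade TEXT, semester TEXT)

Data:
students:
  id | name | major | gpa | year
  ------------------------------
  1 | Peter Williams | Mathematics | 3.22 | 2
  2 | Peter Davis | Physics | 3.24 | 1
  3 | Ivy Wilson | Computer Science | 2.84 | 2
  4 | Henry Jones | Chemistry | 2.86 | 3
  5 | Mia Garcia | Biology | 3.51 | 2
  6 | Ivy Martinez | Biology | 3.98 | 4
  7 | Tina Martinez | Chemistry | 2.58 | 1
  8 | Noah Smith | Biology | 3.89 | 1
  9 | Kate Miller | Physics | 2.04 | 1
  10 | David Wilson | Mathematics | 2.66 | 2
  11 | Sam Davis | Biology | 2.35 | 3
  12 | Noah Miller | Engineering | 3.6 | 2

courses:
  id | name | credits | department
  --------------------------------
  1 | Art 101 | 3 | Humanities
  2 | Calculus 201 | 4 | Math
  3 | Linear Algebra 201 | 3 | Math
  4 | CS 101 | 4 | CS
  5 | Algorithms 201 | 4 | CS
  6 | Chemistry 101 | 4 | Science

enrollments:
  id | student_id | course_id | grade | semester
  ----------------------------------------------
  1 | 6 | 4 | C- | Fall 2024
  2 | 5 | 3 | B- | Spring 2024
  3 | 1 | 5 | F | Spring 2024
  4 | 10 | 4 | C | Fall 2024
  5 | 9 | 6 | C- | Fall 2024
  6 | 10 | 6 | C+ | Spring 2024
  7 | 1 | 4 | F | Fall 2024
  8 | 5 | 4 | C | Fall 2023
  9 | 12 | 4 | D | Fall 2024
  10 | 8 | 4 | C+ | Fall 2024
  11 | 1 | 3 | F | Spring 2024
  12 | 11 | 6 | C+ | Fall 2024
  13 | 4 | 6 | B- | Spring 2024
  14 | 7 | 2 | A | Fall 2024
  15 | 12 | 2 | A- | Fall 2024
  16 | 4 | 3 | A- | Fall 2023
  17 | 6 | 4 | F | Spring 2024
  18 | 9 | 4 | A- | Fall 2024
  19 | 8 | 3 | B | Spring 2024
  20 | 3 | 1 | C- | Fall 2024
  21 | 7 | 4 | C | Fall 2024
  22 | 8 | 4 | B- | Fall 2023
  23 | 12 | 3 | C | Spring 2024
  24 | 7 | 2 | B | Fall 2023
SELECT name, gpa FROM students ORDER BY gpa ASC LIMIT 2

Execution result:
name | gpa
Kate Miller | 2.04
Sam Davis | 2.35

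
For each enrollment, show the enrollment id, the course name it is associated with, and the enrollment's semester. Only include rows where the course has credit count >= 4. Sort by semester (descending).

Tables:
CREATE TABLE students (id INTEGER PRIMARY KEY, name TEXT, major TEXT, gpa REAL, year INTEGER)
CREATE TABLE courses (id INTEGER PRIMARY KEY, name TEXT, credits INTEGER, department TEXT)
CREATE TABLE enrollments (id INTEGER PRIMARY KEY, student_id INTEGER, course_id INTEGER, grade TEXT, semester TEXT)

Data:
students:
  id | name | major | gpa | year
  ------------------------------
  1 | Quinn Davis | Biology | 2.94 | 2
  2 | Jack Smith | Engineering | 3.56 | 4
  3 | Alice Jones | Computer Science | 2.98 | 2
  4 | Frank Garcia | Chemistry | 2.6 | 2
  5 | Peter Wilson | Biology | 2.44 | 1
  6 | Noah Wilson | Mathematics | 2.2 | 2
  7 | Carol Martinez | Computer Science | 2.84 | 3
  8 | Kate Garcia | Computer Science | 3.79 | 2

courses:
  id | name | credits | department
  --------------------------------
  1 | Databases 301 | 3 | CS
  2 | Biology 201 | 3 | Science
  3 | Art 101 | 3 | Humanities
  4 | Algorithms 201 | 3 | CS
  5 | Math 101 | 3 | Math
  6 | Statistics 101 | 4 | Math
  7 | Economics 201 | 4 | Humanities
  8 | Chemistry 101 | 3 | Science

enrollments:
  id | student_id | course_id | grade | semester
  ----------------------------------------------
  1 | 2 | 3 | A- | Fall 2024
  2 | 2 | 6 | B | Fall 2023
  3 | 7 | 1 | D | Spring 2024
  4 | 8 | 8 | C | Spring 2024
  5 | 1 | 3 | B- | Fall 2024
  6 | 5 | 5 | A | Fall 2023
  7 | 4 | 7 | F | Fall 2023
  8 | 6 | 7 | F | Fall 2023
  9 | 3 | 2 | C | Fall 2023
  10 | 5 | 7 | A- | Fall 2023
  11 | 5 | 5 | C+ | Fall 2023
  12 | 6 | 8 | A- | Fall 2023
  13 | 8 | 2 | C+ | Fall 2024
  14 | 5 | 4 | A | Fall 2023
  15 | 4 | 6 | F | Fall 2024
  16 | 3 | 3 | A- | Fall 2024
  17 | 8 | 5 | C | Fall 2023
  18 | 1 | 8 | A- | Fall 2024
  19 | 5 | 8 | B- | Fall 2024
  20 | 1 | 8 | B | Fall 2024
SELECT c.id, p.name AS course, c.semester FROM enrollments c JOIN courses p ON c.course_id = p.id WHERE p.credits >= 4 ORDER BY c.semester DESC

Execution result:
id | course | semester
15 | Statistics 101 | Fall 2024
2 | Statistics 101 | Fall 2023
7 | Economics 201 | Fall 2023
8 | Economics 201 | Fall 2023
10 | Economics 201 | Fall 2023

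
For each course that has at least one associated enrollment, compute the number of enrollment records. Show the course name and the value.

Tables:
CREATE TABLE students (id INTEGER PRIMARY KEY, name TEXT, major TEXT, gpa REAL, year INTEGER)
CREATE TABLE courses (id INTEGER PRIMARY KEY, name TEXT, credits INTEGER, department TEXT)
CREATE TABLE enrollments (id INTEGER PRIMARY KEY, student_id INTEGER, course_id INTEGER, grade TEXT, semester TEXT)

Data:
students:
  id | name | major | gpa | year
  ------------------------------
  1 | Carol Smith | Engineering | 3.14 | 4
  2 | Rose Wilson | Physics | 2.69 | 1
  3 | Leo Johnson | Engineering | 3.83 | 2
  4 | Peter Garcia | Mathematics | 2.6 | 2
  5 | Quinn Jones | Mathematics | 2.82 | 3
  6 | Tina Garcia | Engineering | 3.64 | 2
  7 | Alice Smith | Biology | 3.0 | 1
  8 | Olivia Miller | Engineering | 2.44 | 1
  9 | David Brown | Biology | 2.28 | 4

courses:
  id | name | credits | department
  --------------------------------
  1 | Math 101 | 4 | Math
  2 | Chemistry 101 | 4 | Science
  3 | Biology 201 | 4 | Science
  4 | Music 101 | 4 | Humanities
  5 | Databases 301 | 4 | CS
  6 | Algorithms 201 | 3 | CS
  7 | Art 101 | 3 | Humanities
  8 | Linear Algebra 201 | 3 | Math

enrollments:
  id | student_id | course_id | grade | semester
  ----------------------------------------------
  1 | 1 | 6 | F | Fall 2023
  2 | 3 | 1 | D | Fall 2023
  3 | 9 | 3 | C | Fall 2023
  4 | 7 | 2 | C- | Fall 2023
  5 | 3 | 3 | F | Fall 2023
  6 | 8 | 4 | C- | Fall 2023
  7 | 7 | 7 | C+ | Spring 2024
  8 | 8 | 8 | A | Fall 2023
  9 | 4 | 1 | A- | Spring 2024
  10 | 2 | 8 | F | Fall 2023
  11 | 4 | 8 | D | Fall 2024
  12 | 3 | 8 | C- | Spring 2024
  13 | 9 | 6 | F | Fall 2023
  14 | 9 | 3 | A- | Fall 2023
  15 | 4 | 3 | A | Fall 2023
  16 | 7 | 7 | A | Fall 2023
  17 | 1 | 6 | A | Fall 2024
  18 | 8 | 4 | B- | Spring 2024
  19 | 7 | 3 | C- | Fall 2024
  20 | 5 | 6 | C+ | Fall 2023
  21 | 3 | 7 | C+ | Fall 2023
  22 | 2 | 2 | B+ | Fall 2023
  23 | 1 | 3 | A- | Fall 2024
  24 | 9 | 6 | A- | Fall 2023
SELECT p.name, COUNT(*) AS n FROM enrollments c JOIN courses p ON c.course_id = p.id GROUP BY p.id, p.name

Execution result:
name | n
Math 101 | 2
Chemistry 101 | 2
Biology 201 | 6
Music 101 | 2
Algorithms 201 | 5
Art 101 | 3
Linear Algebra 201 | 4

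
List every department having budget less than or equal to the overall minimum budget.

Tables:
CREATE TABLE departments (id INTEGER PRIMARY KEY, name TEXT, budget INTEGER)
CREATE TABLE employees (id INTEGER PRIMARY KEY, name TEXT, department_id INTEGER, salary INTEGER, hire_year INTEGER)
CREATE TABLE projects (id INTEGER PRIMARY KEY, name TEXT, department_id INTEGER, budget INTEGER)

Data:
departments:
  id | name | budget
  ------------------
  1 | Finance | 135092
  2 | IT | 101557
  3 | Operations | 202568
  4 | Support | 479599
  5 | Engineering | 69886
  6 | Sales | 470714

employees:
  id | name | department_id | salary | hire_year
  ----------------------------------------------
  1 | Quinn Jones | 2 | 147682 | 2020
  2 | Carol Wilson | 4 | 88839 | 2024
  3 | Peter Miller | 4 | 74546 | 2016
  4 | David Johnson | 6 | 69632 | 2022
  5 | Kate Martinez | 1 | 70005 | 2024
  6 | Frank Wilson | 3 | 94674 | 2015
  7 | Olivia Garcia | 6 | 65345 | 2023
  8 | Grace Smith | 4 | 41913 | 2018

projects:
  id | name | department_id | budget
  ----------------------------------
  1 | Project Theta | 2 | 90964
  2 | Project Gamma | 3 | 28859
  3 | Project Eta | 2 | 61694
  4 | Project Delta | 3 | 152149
SELECT name, budget FROM departments WHERE budget <= (SELECT MIN(budget) FROM departments)

Execution result:
name | budget
Engineering | 69886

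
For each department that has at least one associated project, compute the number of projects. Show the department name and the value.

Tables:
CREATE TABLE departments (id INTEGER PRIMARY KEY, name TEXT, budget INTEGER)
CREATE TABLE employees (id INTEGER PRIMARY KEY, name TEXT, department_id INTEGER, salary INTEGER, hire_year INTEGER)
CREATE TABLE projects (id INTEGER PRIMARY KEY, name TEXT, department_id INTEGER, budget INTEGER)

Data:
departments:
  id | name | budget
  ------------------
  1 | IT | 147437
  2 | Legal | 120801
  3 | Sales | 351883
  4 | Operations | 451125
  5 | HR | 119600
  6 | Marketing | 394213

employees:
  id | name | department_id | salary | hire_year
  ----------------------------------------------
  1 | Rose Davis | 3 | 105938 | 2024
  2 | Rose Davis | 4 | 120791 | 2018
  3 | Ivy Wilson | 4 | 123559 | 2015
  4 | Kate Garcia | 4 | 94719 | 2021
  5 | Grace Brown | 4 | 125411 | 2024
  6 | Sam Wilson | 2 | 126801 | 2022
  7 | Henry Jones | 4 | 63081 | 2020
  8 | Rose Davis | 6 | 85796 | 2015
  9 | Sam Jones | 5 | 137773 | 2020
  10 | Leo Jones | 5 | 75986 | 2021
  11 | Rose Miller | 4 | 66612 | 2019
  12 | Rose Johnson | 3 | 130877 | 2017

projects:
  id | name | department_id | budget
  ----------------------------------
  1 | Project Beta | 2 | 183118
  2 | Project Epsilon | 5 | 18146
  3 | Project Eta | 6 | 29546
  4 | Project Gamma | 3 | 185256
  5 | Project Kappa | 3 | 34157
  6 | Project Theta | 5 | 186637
SELECT p.name, COUNT(*) AS n FROM projects c JOIN departments p ON c.department_id = p.id GROUP BY p.id, p.name

Execution result:
name | n
Legal | 1
Sales | 2
HR | 2
Marketing | 1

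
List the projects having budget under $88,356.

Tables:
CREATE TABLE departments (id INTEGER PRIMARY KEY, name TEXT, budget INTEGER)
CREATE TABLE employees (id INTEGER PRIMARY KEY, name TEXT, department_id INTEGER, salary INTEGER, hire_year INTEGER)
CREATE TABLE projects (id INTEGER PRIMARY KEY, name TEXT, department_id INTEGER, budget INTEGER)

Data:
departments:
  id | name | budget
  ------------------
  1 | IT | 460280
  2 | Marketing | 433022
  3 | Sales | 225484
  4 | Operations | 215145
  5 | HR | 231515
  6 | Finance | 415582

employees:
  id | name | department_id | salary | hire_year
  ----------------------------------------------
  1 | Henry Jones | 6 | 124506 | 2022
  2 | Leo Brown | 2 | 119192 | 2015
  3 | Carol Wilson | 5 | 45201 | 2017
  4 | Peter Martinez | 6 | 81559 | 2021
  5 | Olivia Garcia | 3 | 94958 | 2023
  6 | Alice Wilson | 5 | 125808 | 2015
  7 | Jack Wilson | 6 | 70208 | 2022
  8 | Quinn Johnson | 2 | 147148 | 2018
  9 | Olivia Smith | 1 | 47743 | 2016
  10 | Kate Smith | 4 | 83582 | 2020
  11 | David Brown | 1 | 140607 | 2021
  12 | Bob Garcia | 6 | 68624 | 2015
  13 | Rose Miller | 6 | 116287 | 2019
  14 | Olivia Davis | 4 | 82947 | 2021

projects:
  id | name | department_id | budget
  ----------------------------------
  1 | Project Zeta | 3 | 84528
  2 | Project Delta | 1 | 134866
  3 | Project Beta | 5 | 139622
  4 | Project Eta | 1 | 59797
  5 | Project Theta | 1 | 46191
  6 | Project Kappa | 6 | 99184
SELECT name, budget FROM projects WHERE budget < 88356

Execution result:
name | budget
Project Zeta | 84528
Project Eta | 59797
Project Theta | 46191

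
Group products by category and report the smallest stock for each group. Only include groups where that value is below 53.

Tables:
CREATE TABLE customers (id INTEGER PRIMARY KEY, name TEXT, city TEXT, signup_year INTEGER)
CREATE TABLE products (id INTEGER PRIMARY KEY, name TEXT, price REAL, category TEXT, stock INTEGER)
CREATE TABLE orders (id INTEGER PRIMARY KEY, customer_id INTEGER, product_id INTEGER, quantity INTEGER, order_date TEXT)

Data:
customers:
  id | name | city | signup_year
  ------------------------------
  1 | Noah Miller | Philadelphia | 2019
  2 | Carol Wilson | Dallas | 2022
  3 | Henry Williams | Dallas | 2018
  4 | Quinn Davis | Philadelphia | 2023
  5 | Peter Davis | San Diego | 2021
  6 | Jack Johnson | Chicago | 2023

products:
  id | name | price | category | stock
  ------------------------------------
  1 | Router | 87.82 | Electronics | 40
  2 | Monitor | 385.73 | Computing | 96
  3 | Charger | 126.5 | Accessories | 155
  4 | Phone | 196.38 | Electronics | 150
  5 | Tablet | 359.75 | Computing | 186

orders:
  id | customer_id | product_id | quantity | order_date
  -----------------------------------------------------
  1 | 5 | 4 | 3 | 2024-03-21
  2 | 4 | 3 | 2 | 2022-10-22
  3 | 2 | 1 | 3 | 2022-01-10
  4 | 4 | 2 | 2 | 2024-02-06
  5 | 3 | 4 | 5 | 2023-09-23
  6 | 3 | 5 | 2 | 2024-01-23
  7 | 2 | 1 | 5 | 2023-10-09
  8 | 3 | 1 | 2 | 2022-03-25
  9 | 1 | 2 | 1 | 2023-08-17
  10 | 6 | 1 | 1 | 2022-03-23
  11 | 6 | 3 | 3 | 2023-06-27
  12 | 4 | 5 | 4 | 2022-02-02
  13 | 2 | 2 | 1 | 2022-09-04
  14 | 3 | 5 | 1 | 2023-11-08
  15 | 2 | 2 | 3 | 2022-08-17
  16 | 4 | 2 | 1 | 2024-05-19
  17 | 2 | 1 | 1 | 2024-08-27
SELECT category, MIN(stock) AS min_stock FROM products GROUP BY category HAVING MIN(stock) < 53

Execution result:
category | min_stock
Electronics | 40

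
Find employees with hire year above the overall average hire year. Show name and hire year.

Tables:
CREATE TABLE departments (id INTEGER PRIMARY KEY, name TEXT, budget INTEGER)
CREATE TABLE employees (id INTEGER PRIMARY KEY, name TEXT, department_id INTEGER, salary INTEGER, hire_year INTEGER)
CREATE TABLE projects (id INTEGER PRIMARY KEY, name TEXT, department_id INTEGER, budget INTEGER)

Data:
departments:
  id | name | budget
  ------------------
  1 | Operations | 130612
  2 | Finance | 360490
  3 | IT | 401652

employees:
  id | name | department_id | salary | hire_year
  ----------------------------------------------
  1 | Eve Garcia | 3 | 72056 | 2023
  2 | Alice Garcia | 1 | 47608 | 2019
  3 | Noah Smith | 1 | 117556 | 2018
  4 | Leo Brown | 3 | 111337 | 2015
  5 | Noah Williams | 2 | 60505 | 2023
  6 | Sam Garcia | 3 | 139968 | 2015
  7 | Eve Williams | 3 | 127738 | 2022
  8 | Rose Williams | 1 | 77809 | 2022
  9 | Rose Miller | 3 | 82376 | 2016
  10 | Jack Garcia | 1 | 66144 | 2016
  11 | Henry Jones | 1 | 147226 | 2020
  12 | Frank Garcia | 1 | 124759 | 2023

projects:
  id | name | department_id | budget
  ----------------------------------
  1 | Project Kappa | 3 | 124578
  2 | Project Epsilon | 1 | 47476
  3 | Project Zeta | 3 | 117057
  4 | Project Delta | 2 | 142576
SELECT name, hire_year FROM employees WHERE hire_year > (SELECT AVG(hire_year) FROM employees)

Execution result:
name | hire_year
Eve Garcia | 2023
Noah Williams | 2023
Eve Williams | 2022
Rose Williams | 2022
Henry Jones | 2020
Frank Garcia | 2023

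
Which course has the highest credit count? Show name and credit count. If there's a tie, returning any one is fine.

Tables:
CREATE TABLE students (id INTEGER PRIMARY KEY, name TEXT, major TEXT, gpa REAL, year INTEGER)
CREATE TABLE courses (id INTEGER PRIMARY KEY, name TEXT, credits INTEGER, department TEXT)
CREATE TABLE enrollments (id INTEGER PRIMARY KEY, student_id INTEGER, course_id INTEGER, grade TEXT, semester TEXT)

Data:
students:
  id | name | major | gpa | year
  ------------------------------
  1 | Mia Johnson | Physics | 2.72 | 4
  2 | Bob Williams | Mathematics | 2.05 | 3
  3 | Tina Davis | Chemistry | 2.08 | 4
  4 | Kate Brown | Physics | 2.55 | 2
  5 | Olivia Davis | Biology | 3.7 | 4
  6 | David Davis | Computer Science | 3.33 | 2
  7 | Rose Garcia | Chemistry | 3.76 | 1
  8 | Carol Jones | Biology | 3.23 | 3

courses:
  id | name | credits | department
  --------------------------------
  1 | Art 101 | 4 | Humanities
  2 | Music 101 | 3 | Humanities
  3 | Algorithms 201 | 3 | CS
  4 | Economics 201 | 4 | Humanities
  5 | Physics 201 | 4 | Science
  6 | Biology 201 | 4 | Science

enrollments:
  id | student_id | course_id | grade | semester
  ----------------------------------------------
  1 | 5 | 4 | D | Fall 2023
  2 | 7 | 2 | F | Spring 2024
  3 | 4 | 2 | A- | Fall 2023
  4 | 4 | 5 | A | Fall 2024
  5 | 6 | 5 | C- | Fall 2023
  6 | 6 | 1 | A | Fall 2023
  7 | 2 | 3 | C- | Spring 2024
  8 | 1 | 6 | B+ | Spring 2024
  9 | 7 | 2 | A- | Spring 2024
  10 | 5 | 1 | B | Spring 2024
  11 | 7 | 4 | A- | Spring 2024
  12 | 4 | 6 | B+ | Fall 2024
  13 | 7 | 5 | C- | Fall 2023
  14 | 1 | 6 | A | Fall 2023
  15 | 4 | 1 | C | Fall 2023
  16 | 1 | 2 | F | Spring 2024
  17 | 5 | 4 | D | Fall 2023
SELECT name, credits FROM courses ORDER BY credits DESC LIMIT 1

Execution result:
name | credits
Art 101 | 4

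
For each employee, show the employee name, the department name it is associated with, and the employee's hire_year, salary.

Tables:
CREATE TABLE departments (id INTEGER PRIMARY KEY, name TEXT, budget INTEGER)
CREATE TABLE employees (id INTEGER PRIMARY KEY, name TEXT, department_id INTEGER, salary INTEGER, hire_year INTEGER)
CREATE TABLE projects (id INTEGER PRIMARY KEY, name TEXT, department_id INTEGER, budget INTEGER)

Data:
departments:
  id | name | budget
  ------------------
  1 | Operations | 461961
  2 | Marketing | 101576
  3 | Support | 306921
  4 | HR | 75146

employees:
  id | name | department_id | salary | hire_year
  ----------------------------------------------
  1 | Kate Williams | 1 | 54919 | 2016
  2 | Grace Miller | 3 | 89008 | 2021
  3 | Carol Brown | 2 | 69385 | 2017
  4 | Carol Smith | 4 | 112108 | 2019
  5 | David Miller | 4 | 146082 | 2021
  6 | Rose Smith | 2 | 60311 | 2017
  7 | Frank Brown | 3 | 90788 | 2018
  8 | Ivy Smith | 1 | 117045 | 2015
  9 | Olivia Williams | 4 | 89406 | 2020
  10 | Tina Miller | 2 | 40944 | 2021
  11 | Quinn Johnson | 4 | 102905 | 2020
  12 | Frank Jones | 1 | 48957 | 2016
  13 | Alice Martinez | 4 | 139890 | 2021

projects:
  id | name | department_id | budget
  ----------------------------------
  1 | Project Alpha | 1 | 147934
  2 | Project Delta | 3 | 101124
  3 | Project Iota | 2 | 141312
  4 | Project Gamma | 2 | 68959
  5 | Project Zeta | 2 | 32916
SELECT c.name, p.name AS department, c.hire_year, c.salary FROM employees c JOIN departments p ON c.department_id = p.id

Execution result:
name | department | hire_year | salary
Kate Williams | Operations | 2016 | 54919
Grace Miller | Support | 2021 | 89008
Carol Brown | Marketing | 2017 | 69385
Carol Smith | HR | 2019 | 112108
David Miller | HR | 2021 | 146082
Rose Smith | Marketing | 2017 | 60311
Frank Brown | Support | 2018 | 90788
Ivy Smith | Operations | 2015 | 117045
Olivia Williams | HR | 2020 | 89406
Tina Miller | Marketing | 2021 | 40944
Quinn Johnson | HR | 2020 | 102905
Frank Jones | Operations | 2016 | 48957
Alice Martinez | HR | 2021 | 139890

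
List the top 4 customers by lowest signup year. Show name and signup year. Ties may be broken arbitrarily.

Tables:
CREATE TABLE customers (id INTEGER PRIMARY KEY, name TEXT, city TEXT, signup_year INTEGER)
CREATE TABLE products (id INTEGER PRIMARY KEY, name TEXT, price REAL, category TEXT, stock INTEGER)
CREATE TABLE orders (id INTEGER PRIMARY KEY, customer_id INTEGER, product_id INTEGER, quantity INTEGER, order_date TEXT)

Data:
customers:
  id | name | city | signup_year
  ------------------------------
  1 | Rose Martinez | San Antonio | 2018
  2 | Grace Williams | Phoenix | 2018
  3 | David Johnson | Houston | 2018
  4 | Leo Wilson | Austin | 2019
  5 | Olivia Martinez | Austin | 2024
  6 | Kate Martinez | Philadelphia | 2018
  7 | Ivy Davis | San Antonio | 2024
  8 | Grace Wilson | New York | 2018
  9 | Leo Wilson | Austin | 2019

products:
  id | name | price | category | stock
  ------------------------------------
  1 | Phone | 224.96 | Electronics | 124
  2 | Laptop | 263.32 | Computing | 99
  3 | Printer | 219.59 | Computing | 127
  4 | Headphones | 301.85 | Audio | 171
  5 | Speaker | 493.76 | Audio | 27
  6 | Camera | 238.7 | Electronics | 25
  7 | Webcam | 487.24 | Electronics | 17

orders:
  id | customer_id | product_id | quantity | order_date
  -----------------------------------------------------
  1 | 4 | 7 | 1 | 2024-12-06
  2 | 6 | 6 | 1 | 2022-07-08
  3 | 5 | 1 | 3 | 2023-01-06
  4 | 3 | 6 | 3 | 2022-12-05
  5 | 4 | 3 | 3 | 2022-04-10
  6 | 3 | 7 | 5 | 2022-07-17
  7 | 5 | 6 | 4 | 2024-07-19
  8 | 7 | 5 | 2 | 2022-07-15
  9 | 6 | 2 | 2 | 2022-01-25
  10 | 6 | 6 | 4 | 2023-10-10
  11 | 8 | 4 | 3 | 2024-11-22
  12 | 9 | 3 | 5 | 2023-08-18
SELECT name, signup_year FROM customers ORDER BY signup_year ASC LIMIT 4

Execution result:
name | signup_year
Rose Martinez | 2018
Grace Williams | 2018
David Johnson | 2018
Kate Martinez | 2018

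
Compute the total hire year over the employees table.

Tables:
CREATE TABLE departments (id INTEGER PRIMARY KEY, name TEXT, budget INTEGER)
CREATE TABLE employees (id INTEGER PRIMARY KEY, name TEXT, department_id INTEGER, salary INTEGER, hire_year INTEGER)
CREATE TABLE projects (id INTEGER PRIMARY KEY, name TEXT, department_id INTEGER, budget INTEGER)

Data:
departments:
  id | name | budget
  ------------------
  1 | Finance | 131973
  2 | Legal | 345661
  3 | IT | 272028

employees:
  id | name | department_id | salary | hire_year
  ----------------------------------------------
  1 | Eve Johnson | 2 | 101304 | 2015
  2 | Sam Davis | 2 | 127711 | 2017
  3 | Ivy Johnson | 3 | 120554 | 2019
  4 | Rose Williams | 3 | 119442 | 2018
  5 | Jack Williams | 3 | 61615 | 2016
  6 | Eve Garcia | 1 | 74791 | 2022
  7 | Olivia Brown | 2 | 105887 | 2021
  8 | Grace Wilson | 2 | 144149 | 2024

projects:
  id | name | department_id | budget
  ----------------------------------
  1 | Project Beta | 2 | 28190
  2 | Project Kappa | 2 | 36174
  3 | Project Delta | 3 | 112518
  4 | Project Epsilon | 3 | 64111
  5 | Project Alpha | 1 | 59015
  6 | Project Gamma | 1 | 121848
SELECT SUM(hire_year) FROM employees

Execution result:
16152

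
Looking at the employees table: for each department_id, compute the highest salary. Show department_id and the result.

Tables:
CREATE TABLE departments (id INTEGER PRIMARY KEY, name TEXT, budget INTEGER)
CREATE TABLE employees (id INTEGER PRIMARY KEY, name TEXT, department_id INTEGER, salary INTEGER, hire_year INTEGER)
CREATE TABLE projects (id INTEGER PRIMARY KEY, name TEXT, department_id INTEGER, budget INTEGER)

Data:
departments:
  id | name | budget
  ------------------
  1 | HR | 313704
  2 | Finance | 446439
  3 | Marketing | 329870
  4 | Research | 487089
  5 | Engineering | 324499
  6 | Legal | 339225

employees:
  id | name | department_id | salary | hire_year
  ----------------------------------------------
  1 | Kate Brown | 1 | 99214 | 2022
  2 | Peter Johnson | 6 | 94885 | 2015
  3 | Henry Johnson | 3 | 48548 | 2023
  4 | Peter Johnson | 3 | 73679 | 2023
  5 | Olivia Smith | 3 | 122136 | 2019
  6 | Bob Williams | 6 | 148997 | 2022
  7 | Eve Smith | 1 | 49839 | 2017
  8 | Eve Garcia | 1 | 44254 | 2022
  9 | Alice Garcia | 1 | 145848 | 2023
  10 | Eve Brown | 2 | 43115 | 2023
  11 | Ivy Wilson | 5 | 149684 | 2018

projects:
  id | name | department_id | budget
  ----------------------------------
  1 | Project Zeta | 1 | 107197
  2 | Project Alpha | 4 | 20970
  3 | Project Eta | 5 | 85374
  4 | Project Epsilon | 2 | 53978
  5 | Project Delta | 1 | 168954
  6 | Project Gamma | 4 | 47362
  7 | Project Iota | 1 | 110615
SELECT department_id, MAX(salary) AS max_salary FROM employees GROUP BY department_id

Execution result:
department_id | max_salary
1 | 145848
2 | 43115
3 | 122136
5 | 149684
6 | 148997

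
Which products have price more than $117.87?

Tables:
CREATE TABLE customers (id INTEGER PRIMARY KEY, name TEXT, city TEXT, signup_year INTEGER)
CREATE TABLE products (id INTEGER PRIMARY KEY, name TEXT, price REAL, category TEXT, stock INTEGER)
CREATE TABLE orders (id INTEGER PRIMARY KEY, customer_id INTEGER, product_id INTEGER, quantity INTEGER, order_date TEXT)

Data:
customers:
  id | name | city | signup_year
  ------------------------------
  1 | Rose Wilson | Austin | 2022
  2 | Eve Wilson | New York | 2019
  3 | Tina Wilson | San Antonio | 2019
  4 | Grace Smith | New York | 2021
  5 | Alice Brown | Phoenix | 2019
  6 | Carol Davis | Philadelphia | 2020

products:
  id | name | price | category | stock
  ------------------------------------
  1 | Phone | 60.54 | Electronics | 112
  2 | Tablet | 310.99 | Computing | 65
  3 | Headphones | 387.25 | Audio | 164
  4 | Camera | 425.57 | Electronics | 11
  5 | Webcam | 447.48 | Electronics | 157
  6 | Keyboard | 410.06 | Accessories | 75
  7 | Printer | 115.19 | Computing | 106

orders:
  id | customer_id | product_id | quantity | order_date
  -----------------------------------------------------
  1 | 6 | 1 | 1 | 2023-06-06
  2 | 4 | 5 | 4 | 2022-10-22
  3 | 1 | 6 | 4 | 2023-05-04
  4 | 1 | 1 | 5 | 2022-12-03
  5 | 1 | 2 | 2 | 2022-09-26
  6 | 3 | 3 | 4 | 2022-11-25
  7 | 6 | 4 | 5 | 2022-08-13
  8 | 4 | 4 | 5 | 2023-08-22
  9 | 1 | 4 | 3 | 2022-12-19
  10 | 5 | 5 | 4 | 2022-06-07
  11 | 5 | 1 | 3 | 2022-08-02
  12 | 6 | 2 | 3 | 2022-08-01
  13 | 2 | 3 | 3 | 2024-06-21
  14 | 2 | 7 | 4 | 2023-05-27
SELECT name, price FROM products WHERE price > 117.87

Execution result:
name | price
Tablet | 310.99
Headphones | 387.25
Camera | 425.57
Webcam | 447.48
Keyboard | 410.06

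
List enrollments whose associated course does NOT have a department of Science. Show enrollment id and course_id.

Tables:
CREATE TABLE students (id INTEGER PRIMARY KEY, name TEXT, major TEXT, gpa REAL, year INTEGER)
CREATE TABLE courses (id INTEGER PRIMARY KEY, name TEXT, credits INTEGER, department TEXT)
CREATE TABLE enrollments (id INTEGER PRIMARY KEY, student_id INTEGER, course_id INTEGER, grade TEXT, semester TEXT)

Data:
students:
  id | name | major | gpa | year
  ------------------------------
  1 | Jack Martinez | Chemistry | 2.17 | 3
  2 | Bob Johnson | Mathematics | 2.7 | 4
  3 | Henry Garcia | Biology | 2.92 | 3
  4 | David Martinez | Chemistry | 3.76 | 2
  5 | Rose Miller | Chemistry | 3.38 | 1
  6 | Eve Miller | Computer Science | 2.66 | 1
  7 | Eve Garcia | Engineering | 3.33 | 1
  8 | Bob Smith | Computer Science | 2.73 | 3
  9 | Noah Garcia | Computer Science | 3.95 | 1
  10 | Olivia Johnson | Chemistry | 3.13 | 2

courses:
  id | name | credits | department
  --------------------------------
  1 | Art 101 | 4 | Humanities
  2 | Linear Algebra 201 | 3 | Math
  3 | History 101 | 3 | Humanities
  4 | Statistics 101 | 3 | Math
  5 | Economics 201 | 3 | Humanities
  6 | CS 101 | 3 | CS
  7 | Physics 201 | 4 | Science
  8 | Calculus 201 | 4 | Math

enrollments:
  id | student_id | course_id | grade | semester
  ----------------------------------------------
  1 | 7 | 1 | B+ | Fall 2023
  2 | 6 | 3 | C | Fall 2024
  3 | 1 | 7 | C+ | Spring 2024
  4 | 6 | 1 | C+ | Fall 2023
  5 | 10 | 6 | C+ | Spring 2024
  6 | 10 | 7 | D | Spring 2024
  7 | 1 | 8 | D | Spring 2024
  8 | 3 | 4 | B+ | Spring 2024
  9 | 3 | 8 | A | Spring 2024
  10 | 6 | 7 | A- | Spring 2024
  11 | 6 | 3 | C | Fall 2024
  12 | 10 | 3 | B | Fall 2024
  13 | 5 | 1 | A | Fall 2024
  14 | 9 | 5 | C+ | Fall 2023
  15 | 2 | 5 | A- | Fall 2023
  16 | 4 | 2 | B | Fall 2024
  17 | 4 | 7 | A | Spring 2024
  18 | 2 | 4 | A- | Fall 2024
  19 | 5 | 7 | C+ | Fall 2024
SELECT id, course_id FROM enrollments WHERE course_id NOT IN (SELECT id FROM courses WHERE department = 'Science')

Execution result:
id | course_id
1 | 1
2 | 3
4 | 1
5 | 6
7 | 8
8 | 4
9 | 8
11 | 3
12 | 3
13 | 1
14 | 5
15 | 5
16 | 2
18 | 4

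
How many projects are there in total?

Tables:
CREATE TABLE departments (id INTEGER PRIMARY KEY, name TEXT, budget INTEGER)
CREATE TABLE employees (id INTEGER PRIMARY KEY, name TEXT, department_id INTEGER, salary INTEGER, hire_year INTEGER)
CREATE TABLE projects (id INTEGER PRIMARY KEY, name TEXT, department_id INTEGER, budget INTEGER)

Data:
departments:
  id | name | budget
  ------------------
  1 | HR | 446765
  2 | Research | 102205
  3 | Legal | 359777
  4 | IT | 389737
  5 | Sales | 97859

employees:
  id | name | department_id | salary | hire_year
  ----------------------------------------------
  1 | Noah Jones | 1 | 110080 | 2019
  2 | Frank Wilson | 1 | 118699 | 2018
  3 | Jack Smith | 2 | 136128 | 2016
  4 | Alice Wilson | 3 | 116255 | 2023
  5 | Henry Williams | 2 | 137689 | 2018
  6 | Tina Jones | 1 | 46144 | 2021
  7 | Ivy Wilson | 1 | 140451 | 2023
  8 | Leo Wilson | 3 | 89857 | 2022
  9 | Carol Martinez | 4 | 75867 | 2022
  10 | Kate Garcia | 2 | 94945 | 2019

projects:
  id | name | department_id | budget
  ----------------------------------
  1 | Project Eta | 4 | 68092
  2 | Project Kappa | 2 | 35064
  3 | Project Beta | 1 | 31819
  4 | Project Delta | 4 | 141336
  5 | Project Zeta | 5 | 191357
SELECT COUNT(*) FROM projects

Execution result:
5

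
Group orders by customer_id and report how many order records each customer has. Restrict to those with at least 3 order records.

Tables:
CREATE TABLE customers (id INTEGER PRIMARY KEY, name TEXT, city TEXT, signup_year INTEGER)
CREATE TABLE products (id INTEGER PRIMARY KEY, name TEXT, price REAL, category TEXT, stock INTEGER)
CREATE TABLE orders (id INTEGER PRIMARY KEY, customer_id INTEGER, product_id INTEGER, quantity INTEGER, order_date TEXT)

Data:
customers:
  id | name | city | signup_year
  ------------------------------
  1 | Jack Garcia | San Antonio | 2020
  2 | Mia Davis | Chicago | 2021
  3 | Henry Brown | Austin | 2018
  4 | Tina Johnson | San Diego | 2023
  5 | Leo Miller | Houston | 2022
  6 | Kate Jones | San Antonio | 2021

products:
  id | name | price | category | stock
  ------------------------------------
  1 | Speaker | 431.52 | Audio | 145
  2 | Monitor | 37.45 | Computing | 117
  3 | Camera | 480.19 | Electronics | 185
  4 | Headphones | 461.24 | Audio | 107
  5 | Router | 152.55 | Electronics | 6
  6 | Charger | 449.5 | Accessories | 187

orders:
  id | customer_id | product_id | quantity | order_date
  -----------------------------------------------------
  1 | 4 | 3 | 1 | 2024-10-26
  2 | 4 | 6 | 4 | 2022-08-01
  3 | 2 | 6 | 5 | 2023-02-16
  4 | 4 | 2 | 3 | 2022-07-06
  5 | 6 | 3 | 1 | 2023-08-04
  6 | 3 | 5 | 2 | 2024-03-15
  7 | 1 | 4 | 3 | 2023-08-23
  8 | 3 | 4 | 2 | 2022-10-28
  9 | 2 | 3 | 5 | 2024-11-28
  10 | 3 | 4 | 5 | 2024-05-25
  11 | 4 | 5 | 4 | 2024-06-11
SELECT customer_id, COUNT(*) AS order_count FROM orders GROUP BY customer_id HAVING COUNT(*) >= 3

Execution result:
customer_id | order_count
3 | 3
4 | 4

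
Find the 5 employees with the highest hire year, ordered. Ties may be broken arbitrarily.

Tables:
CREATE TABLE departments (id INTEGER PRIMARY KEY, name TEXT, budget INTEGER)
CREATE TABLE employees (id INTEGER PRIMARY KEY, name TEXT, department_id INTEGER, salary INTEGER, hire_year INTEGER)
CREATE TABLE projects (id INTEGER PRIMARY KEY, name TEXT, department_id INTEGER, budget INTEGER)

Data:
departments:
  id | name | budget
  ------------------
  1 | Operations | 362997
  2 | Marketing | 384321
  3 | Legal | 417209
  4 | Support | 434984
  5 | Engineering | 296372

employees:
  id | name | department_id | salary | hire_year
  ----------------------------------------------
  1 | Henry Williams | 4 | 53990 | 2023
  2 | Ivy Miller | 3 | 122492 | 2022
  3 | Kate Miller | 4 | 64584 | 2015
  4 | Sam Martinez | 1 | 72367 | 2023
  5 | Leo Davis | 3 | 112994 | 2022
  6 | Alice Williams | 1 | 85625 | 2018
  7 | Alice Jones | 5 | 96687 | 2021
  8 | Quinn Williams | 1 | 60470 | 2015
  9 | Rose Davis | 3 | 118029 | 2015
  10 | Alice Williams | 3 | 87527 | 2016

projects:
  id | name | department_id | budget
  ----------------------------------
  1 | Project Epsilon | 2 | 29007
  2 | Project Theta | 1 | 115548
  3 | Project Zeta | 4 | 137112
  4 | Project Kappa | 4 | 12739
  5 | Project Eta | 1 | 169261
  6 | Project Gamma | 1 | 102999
SELECT name, hire_year FROM employees ORDER BY hire_year DESC LIMIT 5

Execution result:
name | hire_year
Henry Williams | 2023
Sam Martinez | 2023
Ivy Miller | 2022
Leo Davis | 2022
Alice Jones | 2021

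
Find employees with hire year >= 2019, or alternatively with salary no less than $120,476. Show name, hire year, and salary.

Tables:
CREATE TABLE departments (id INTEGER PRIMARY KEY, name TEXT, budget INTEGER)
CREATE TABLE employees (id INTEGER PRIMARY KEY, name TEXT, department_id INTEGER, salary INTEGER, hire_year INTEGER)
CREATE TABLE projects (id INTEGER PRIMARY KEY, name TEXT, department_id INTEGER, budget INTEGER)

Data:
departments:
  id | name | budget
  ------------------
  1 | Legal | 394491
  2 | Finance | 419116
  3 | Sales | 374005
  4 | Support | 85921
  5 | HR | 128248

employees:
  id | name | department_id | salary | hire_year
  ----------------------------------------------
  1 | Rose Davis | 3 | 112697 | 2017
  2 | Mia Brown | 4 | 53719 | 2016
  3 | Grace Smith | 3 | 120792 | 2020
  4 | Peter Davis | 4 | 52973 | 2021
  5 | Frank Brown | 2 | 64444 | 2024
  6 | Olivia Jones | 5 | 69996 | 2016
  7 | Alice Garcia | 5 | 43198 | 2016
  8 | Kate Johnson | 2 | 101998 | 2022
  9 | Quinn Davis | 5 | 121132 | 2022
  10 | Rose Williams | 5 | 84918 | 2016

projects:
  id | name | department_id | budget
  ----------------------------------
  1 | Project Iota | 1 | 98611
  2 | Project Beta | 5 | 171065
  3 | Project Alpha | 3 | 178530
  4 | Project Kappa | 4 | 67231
SELECT name, hire_year, salary FROM employees WHERE hire_year >= 2019 OR salary >= 120476

Execution result:
name | hire_year | salary
Grace Smith | 2020 | 120792
Peter Davis | 2021 | 52973
Frank Brown | 2024 | 64444
Kate Johnson | 2022 | 101998
Quinn Davis | 2022 | 121132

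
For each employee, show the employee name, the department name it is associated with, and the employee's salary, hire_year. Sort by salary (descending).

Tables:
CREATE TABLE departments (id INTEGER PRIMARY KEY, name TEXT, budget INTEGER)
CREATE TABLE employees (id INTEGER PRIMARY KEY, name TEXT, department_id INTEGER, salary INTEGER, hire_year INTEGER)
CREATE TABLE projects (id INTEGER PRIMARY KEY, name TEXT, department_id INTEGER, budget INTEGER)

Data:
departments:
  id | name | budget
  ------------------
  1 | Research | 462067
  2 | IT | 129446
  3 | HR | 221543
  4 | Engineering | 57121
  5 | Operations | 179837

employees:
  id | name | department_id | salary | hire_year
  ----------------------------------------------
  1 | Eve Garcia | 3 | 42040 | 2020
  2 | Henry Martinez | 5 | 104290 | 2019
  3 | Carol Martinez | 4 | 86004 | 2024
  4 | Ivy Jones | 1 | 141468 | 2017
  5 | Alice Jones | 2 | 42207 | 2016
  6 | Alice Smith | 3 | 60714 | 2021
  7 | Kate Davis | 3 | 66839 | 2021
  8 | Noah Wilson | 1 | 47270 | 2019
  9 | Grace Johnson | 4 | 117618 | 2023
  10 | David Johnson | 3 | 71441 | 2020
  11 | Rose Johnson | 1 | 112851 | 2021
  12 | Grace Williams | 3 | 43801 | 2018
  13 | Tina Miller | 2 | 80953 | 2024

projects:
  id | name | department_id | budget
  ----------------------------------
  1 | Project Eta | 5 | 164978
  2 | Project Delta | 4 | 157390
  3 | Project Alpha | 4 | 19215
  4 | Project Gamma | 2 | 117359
SELECT c.name, p.name AS department, c.salary, c.hire_year FROM employees c JOIN departments p ON c.department_id = p.id ORDER BY c.salary DESC

Execution result:
name | department | salary | hire_year
Ivy Jones | Research | 141468 | 2017
Grace Johnson | Engineering | 117618 | 2023
Rose Johnson | Research | 112851 | 2021
Henry Martinez | Operations | 104290 | 2019
Carol Martinez | Engineering | 86004 | 2024
Tina Miller | IT | 80953 | 2024
David Johnson | HR | 71441 | 2020
Kate Davis | HR | 66839 | 2021
Alice Smith | HR | 60714 | 2021
Noah Wilson | Research | 47270 | 2019
Grace Williams | HR | 43801 | 2018
Alice Jones | IT | 42207 | 2016
Eve Garcia | HR | 42040 | 2020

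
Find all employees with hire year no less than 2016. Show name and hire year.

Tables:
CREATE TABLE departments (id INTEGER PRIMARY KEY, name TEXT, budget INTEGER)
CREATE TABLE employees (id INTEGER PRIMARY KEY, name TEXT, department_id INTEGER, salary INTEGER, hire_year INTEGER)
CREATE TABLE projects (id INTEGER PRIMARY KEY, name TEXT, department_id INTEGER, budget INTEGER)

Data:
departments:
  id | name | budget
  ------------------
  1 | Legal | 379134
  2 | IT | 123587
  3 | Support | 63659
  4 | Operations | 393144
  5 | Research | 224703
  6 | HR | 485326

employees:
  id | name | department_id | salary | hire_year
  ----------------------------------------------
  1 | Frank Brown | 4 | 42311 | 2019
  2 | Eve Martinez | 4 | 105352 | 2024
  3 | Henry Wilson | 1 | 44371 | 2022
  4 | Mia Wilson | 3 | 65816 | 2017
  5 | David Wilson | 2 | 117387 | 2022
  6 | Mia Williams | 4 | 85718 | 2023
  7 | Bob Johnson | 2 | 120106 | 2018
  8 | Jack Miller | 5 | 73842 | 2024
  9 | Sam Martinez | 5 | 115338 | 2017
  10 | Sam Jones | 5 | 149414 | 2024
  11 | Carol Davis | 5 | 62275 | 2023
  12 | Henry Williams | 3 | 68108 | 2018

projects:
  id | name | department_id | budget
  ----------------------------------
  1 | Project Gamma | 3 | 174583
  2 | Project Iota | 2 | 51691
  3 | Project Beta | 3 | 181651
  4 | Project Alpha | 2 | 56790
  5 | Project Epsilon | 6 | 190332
SELECT name, hire_year FROM employees WHERE hire_year >= 2016

Execution result:
name | hire_year
Frank Brown | 2019
Eve Martinez | 2024
Henry Wilson | 2022
Mia Wilson | 2017
David Wilson | 2022
Mia Williams | 2023
Bob Johnson | 2018
Jack Miller | 2024
Sam Martinez | 2017
Sam Jones | 2024
Carol Davis | 2023
Henry Williams | 2018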